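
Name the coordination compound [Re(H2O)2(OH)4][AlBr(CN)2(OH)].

Aluminium is always +3 in its complexes; the anion's ligand charges sum to -4, so the complex anion is 1−.
A 1:1 salt means the cation carries the equal and opposite charge, 1+.
Cation: ligand charges sum to -4; for the ion to be 1+, Re = +5.

diaquatetrahydroxorhenium(V) bromodicyanohydroxoaluminate(III)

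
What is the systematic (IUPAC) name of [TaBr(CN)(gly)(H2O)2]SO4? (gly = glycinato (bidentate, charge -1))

diaquabromocyano(glycinato)tantalum(V) sulfate

The 1 sulfate counter-ion carries a total charge of -2, so each complex ion is 2+.
Ligand charges: 1×cyano (-1 each), 1×glycinato (-1 each), 1×bromo (-1 each), 2×aqua (neutral); total -3. So Ta + (-3) = 2+, giving Ta = +5.
Ligands are named alphabetically: aqua before bromo before cyano before glycinato.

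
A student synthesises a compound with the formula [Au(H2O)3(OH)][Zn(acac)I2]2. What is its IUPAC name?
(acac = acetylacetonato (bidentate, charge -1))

Both ions are complex: the cation is named first with the plain metal name, the anion second with the -ate form; each ion's ligands are alphabetised independently.
Zinc is always +2 in its complexes; the anion's ligand charges sum to -3, so the complex anion is 1−.
With 2 anions per cation, the cation must be 2×1 = 2+.
Cation: ligand charges sum to -1; for the ion to be 2+, Au = +3.

triaquahydroxogold(III) (acetylacetonato)diiodozincate(II)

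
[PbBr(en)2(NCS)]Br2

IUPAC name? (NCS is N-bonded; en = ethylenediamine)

bromobis(ethylenediamine)isothiocyanatolead(IV) bromide

The 2 bromide counter-ions carry a total charge of -2, so each complex ion is 2+.
Ligand charges: 1×isothiocyanato (-1 each), 2×ethylenediamine (neutral), 1×bromo (-1 each); total -2. So Pb + (-2) = 2+, giving Pb = +4.
Ligands are named alphabetically: bromo before ethylenediamine before isothiocyanato.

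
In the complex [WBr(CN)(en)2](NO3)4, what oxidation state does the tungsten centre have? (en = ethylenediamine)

4 nitrate outside the brackets (-1 each) → the complex ion is 4+.
Ligand charges: 2×en neutral; 1×Br = -1; 1×CN = -1; sum -2.
W + (-2) = 4+ ⇒ W is +6.

+6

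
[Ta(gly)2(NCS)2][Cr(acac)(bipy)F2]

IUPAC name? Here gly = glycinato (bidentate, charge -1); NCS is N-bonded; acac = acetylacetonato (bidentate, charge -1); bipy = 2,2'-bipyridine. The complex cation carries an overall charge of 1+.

Both ions are complex: the cation is named first with the plain metal name, the anion second with the -ate form; each ion's ligands are alphabetised independently.
The complex cation is given as 1+; its ligand charges sum to -4, so Ta = +5.
A 1:1 salt means the anion carries the equal and opposite charge, 1−.
Anion: ligand charges sum to -3; for the ion to be 1−, Cr = +2.

bis(glycinato)diisothiocyanatotantalum(V) (acetylacetonato)(2,2'-bipyridine)difluorochromate(II)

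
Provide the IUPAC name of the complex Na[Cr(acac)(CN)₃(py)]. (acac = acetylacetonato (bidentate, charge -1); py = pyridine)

The 1 sodium counter-ion carries a total charge of +1, so each complex ion is 1−.
Ligand charges: 1×acetylacetonato (-1 each), 3×cyano (-1 each), 1×pyridine (neutral); total -4. So Cr + (-4) = 1−, giving Cr = +3.
The complex ion is anionic, so chromium takes the -ate form chromate(III).

sodium (acetylacetonato)tricyano(pyridine)chromate(III)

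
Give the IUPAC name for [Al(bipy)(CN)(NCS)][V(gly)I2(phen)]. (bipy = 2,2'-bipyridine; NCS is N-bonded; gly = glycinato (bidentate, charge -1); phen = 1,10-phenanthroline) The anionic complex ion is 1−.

(2,2'-bipyridine)cyanoisothiocyanatoaluminium(III) (glycinato)diiodo(1,10-phenanthroline)vanadate(II)

Both ions are complex: the cation is named first with the plain metal name, the anion second with the -ate form; each ion's ligands are alphabetised independently.
The complex anion is given as 1−; its ligand charges sum to -3, so V = +2.
A 1:1 salt means the cation carries the equal and opposite charge, 1+.
Cation: ligand charges sum to -2; for the ion to be 1+, Al = +3.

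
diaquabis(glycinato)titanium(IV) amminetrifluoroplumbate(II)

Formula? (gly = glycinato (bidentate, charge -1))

Cation [Ti…]: ligand charges -2, Ti(IV) ⇒ ion charge 2+.
Anion [Pb…]: ligand charges -3, Pb(II) ⇒ ion charge 1−.

[Ti(gly)2(H2O)2][PbF3(NH3)]2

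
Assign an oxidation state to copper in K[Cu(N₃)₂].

1 potassium outside the brackets (+1 each) → the complex ion is 1−.
Ligand charges: 2×N3 = -2; sum -2.
Cu + (-2) = 1− ⇒ Cu is +1.

+1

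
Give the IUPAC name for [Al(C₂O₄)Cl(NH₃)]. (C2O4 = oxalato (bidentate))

There is no counter-ion, so the complex is neutral overall.
Ligand charges: 1×oxalato (-2 each), 1×ammine (neutral), 1×chloro (-1 each); total -3. So Al + (-3) = 0, giving Al = +3.
Ligands are named alphabetically: ammine before chloro before oxalato.

amminechlorooxalatoaluminium(III)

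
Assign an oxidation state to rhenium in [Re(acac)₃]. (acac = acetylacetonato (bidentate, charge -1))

No counter-ion: the bracketed complex is neutral.
Ligand charges: 3×acac = -3; sum -3.
Re + (-3) = 0 ⇒ Re is +3.

+3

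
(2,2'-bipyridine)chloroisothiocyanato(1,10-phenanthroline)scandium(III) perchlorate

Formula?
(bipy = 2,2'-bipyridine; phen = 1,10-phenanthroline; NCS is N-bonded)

Ligands: 1 2,2'-bipyridine (bipy, neutral), 1 1,10-phenanthroline (phen, neutral), 1 chloro (Cl, -1), 1 isothiocyanato (NCS, -1). Ligand charge sum = -2.
Charge balance with perchlorate (-1) requires 1 complex ion per 1 perchlorate.

[Sc(bipy)Cl(NCS)(phen)]ClO4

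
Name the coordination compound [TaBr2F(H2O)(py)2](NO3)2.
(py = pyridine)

The 2 nitrate counter-ions carry a total charge of -2, so each complex ion is 2+.
Ligand charges: 2×bromo (-1 each), 1×fluoro (-1 each), 1×aqua (neutral), 2×pyridine (neutral); total -3. So Ta + (-3) = 2+, giving Ta = +5.
Ligands are named alphabetically: aqua before bromo before fluoro before pyridine.

aquadibromofluorobis(pyridine)tantalum(V) nitrate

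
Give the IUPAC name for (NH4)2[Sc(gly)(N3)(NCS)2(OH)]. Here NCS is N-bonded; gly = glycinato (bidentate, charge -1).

The 2 ammonium counter-ions carry a total charge of +2, so each complex ion is 2−.
Ligand charges: 2×isothiocyanato (-1 each), 1×hydroxo (-1 each), 1×azido (-1 each), 1×glycinato (-1 each); total -5. So Sc + (-5) = 2−, giving Sc = +3.
Ligands are named alphabetically: azido before glycinato before hydroxo before isothiocyanato.
The complex ion is anionic, so scandium takes the -ate form scandate(III).

ammonium azido(glycinato)hydroxodiisothiocyanatoscandate(III)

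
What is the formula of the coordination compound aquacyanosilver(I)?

Ligands: 1 aqua (H2O, neutral), 1 cyano (CN, -1). Ligand charge sum = -1.
With Ag in oxidation state +1, the complex ion is [Ag...].

[Ag(CN)(H2O)]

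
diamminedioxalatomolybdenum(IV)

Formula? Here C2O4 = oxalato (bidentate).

[Mo(C2O4)2(NH3)2]

Ligands: 2 ammine (NH3, neutral), 2 oxalato (C2O4, -2). Ligand charge sum = -4.
With Mo in oxidation state +4, the complex ion is [Mo...].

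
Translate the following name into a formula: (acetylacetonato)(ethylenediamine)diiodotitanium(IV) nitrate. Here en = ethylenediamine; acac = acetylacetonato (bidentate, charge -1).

[Ti(acac)(en)I2]NO3

Ligands: 2 iodo (I, -1), 1 ethylenediamine (en, neutral), 1 acetylacetonato (acac, -1). Ligand charge sum = -3.
With Ti in oxidation state +4, the complex ion is [Ti...]^1+.
Charge balance with nitrate (-1) requires 1 complex ion per 1 nitrate.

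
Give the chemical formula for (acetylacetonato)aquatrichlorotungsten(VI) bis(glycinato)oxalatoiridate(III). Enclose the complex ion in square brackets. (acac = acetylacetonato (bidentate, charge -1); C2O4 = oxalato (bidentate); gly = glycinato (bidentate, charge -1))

Cation [W…]: ligand charges -4, W(VI) ⇒ ion charge 2+.
Anion [Ir…]: ligand charges -4, Ir(III) ⇒ ion charge 1−.

[W(acac)Cl3(H2O)][Ir(C2O4)(gly)2]2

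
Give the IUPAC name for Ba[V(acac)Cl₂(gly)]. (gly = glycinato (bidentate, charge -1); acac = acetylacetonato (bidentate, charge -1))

barium (acetylacetonato)dichloro(glycinato)vanadate(II)

The 1 barium counter-ion carries a total charge of +2, so each complex ion is 2−.
Ligand charges: 1×glycinato (-1 each), 2×chloro (-1 each), 1×acetylacetonato (-1 each); total -4. So V + (-4) = 2−, giving V = +2.
The complex ion is anionic, so vanadium takes the -ate form vanadate(II).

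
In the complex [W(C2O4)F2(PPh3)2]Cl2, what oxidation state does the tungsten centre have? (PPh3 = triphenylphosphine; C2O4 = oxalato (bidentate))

+6

2 chloride outside the brackets (-1 each) → the complex ion is 2+.
Ligand charges: 2×PPh3 neutral; 1×C2O4 = -2; 2×F = -2; sum -4.
W + (-4) = 2+ ⇒ W is +6.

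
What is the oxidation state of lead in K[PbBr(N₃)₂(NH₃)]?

+2

1 potassium outside the brackets (+1 each) → the complex ion is 1−.
Ligand charges: 2×N3 = -2; 1×NH3 neutral; 1×Br = -1; sum -3.
Pb + (-3) = 1− ⇒ Pb is +2.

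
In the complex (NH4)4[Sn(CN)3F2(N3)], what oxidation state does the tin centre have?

+2

4 ammonium outside the brackets (+1 each) → the complex ion is 4−.
Ligand charges: 2×F = -2; 3×CN = -3; 1×N3 = -1; sum -6.
Sn + (-6) = 4− ⇒ Sn is +2.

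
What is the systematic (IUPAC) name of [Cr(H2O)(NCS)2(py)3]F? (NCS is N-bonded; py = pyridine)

The 1 fluoride counter-ion carries a total charge of -1, so each complex ion is 1+.
Ligand charges: 2×isothiocyanato (-1 each), 1×aqua (neutral), 3×pyridine (neutral); total -2. So Cr + (-2) = 1+, giving Cr = +3.
Ligands are named alphabetically: aqua before isothiocyanato before pyridine.

aquadiisothiocyanatotris(pyridine)chromium(III) fluoride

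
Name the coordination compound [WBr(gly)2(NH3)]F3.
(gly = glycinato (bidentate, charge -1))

amminebromobis(glycinato)tungsten(VI) fluoride

The 3 fluoride counter-ions carry a total charge of -3, so each complex ion is 3+.
Ligand charges: 2×glycinato (-1 each), 1×bromo (-1 each), 1×ammine (neutral); total -3. So W + (-3) = 3+, giving W = +6.
Ligands are named alphabetically: ammine before bromo before glycinato.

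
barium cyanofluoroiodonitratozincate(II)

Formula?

Ba[Zn(CN)FI(NO3)]

Ligands: 1 iodo (I, -1), 1 nitrato (NO3, -1), 1 cyano (CN, -1), 1 fluoro (F, -1). Ligand charge sum = -4.
Charge balance with barium (+2) requires 1 complex ion per 1 barium.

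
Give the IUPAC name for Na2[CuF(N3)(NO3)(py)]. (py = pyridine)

The 2 sodium counter-ions carry a total charge of +2, so each complex ion is 2−.
Ligand charges: 1×fluoro (-1 each), 1×azido (-1 each), 1×nitrato (-1 each), 1×pyridine (neutral); total -3. So Cu + (-3) = 2−, giving Cu = +1.
The complex ion is anionic, so copper takes the -ate form cuprate(I).

sodium azidofluoronitrato(pyridine)cuprate(I)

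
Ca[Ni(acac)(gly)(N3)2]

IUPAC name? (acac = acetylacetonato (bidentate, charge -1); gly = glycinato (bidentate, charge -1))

The 1 calcium counter-ion carries a total charge of +2, so each complex ion is 2−.
Ligand charges: 1×acetylacetonato (-1 each), 1×glycinato (-1 each), 2×azido (-1 each); total -4. So Ni + (-4) = 2−, giving Ni = +2.
Ligands are named alphabetically: acetylacetonato before azido before glycinato.
The complex ion is anionic, so nickel takes the -ate form nickelate(II).

calcium (acetylacetonato)diazido(glycinato)nickelate(II)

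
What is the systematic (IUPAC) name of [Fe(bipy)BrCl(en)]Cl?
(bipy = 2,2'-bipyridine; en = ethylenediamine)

The 1 chloride counter-ion carries a total charge of -1, so each complex ion is 1+.
Ligand charges: 1×2,2'-bipyridine (neutral), 1×chloro (-1 each), 1×ethylenediamine (neutral), 1×bromo (-1 each); total -2. So Fe + (-2) = 1+, giving Fe = +3.
Ligands are named alphabetically: bipyridine before bromo before chloro before ethylenediamine.

(2,2'-bipyridine)bromochloro(ethylenediamine)iron(III) chloride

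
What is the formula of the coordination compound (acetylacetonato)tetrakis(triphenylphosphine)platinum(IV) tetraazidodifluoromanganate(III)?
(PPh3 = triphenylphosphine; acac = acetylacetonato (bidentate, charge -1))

[Pt(acac)(PPh3)4][MnF2(N3)4]

Cation [Pt…]: ligand charges -1, Pt(IV) ⇒ ion charge 3+.
Anion [Mn…]: ligand charges -6, Mn(III) ⇒ ion charge 3−.
One 3+ cation balances one 3− anion.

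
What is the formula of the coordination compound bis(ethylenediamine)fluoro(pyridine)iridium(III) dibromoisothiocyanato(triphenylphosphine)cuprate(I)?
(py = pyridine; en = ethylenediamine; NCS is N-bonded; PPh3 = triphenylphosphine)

[Ir(en)2F(py)][CuBr2(NCS)(PPh3)]

Cation [Ir…]: ligand charges -1, Ir(III) ⇒ ion charge 2+.
Anion [Cu…]: ligand charges -3, Cu(I) ⇒ ion charge 2−.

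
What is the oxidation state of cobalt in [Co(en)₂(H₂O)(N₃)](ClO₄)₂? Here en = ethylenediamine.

2 perchlorate outside the brackets (-1 each) → the complex ion is 2+.
Ligand charges: 2×en neutral; 1×N3 = -1; 1×H2O neutral; sum -1.
Co + (-1) = 2+ ⇒ Co is +3.

+3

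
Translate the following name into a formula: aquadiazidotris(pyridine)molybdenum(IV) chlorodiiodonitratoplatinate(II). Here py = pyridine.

[Mo(H2O)(N3)2(py)3][PtClI2(NO3)]

Cation [Mo…]: ligand charges -2, Mo(IV) ⇒ ion charge 2+.
Anion [Pt…]: ligand charges -4, Pt(II) ⇒ ion charge 2−.
One 2+ cation balances one 2− anion.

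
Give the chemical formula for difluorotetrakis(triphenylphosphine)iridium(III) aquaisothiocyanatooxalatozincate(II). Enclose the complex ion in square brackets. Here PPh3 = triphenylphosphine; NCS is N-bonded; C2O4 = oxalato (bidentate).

[IrF2(PPh3)4][Zn(C2O4)(H2O)(NCS)]

Cation [Ir…]: ligand charges -2, Ir(III) ⇒ ion charge 1+.
Anion [Zn…]: ligand charges -3, Zn(II) ⇒ ion charge 1−.
One 1+ cation balances one 1− anion.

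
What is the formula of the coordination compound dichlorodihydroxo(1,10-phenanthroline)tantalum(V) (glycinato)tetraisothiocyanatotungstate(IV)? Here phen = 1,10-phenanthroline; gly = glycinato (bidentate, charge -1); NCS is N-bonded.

[TaCl2(OH)2(phen)][W(gly)(NCS)4]

Cation [Ta…]: ligand charges -4, Ta(V) ⇒ ion charge 1+.
Anion [W…]: ligand charges -5, W(IV) ⇒ ion charge 1−.
One 1+ cation balances one 1− anion.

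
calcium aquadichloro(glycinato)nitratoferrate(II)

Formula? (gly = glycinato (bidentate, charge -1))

Ligands: 1 glycinato (gly, -1), 2 chloro (Cl, -1), 1 aqua (H2O, neutral), 1 nitrato (NO3, -1). Ligand charge sum = -4.
With Fe in oxidation state +2, the complex ion is [Fe...]^2−.
Charge balance with calcium (+2) requires 1 complex ion per 1 calcium.

Ca[FeCl2(gly)(H2O)(NO3)]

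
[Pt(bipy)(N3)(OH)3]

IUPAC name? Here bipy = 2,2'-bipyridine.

azido(2,2'-bipyridine)trihydroxoplatinum(IV)

There is no counter-ion, so the complex is neutral overall.
Ligand charges: 1×2,2'-bipyridine (neutral), 3×hydroxo (-1 each), 1×azido (-1 each); total -4. So Pt + (-4) = 0, giving Pt = +4.
Ligands are named alphabetically: azido before bipyridine before hydroxo.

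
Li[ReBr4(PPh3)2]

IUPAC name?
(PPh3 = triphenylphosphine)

The 1 lithium counter-ion carries a total charge of +1, so each complex ion is 1−.
Ligand charges: 2×triphenylphosphine (neutral), 4×bromo (-1 each); total -4. So Re + (-4) = 1−, giving Re = +3.
The complex ion is anionic, so rhenium takes the -ate form rhenate(III).

lithium tetrabromobis(triphenylphosphine)rhenate(III)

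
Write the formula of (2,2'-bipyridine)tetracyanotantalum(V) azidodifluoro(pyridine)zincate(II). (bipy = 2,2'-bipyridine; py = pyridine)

[Ta(bipy)(CN)4][ZnF2(N3)(py)]

Cation [Ta…]: ligand charges -4, Ta(V) ⇒ ion charge 1+.
Anion [Zn…]: ligand charges -3, Zn(II) ⇒ ion charge 1−.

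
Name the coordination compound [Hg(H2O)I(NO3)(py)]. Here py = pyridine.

There is no counter-ion, so the complex is neutral overall.
Ligand charges: 1×aqua (neutral), 1×iodo (-1 each), 1×pyridine (neutral), 1×nitrato (-1 each); total -2. So Hg + (-2) = 0, giving Hg = +2.
Ligands are named alphabetically: aqua before iodo before nitrato before pyridine.

aquaiodonitrato(pyridine)mercury(II)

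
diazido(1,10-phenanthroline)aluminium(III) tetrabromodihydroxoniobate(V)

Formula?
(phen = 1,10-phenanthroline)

Cation [Al…]: ligand charges -2, Al(III) ⇒ ion charge 1+.
Anion [Nb…]: ligand charges -6, Nb(V) ⇒ ion charge 1−.

[Al(N3)2(phen)][NbBr4(OH)2]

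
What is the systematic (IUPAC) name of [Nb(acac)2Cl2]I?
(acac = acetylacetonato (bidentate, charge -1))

bis(acetylacetonato)dichloroniobium(V) iodide

The 1 iodide counter-ion carries a total charge of -1, so each complex ion is 1+.
Ligand charges: 2×chloro (-1 each), 2×acetylacetonato (-1 each); total -4. So Nb + (-4) = 1+, giving Nb = +5.
Ligands are named alphabetically: acetylacetonato before chloro.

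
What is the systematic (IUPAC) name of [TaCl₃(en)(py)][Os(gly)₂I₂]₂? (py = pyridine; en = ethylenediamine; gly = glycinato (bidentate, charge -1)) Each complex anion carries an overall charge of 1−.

trichloro(ethylenediamine)(pyridine)tantalum(V) bis(glycinato)diiodoosmate(III)

Both ions are complex: the cation is named first with the plain metal name, the anion second with the -ate form; each ion's ligands are alphabetised independently.
The complex anion is given as 1−; its ligand charges sum to -4, so Os = +3.
With 2 anions per cation, the cation must be 2×1 = 2+.
Cation: ligand charges sum to -3; for the ion to be 2+, Ta = +5.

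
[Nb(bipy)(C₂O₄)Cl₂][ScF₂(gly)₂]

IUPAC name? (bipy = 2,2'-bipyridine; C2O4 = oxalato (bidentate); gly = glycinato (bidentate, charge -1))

(2,2'-bipyridine)dichlorooxalatoniobium(V) difluorobis(glycinato)scandate(III)

Both ions are complex: the cation is named first with the plain metal name, the anion second with the -ate form; each ion's ligands are alphabetised independently.
Scandium is always +3 in its complexes; the anion's ligand charges sum to -4, so the complex anion is 1−.
A 1:1 salt means the cation carries the equal and opposite charge, 1+.
Cation: ligand charges sum to -4; for the ion to be 1+, Nb = +5.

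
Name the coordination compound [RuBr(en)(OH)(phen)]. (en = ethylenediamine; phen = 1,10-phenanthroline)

bromo(ethylenediamine)hydroxo(1,10-phenanthroline)ruthenium(II)

There is no counter-ion, so the complex is neutral overall.
Ligand charges: 1×ethylenediamine (neutral), 1×bromo (-1 each), 1×hydroxo (-1 each), 1×1,10-phenanthroline (neutral); total -2. So Ru + (-2) = 0, giving Ru = +2.
Ligands are named alphabetically: bromo before ethylenediamine before hydroxo before phenanthroline.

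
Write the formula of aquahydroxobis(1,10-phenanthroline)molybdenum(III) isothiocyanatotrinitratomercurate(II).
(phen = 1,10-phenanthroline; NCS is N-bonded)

[Mo(H2O)(OH)(phen)2][Hg(NCS)(NO3)3]

Cation [Mo…]: ligand charges -1, Mo(III) ⇒ ion charge 2+.
Anion [Hg…]: ligand charges -4, Hg(II) ⇒ ion charge 2−.
One 2+ cation balances one 2− anion.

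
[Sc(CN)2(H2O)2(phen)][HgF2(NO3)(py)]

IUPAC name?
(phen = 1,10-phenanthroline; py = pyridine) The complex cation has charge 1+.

diaquadicyano(1,10-phenanthroline)scandium(III) difluoronitrato(pyridine)mercurate(II)

The complex cation is given as 1+; its ligand charges sum to -2, so Sc = +3.
A 1:1 salt means the anion carries the equal and opposite charge, 1−.
Anion: ligand charges sum to -3; for the ion to be 1−, Hg = +2.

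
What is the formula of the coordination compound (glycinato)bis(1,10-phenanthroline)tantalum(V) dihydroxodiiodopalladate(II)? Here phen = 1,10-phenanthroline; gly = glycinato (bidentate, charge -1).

[Ta(gly)(phen)2][PdI2(OH)2]2

Cation [Ta…]: ligand charges -1, Ta(V) ⇒ ion charge 4+.
Anion [Pd…]: ligand charges -4, Pd(II) ⇒ ion charge 2−.
One 4+ cation requires 2 of the 2− anion.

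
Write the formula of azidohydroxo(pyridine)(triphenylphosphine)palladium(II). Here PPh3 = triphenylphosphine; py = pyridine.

Ligands: 1 azido (N3, -1), 1 triphenylphosphine (PPh3, neutral), 1 hydroxo (OH, -1), 1 pyridine (py, neutral). Ligand charge sum = -2.
With Pd in oxidation state +2, the complex ion is [Pd...].

[Pd(N3)(OH)(PPh3)(py)]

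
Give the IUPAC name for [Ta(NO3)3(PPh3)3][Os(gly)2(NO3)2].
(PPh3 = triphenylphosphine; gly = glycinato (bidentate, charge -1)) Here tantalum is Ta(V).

Both ions are complex: the cation is named first with the plain metal name, the anion second with the -ate form; each ion's ligands are alphabetised independently.
Ta is given as +5; the cation's ligand charges sum to -3, so the complex cation is 2+.
A 1:1 salt means the anion carries the equal and opposite charge, 2−.
Anion: ligand charges sum to -4; for the ion to be 2−, Os = +2.

trinitratotris(triphenylphosphine)tantalum(V) bis(glycinato)dinitratoosmate(II)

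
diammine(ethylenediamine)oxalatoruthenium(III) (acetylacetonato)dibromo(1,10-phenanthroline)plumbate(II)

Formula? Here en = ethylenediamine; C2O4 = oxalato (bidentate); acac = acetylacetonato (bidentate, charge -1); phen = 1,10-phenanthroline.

Cation [Ru…]: ligand charges -2, Ru(III) ⇒ ion charge 1+.
Anion [Pb…]: ligand charges -3, Pb(II) ⇒ ion charge 1−.
One 1+ cation balances one 1− anion.

[Ru(C2O4)(en)(NH3)2][Pb(acac)Br2(phen)]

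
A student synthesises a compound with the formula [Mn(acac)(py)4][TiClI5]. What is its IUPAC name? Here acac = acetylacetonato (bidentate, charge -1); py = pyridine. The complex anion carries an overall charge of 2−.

(acetylacetonato)tetrakis(pyridine)manganese(III) chloropentaiodotitanate(IV)

Both ions are complex: the cation is named first with the plain metal name, the anion second with the -ate form; each ion's ligands are alphabetised independently.
The complex anion is given as 2−; its ligand charges sum to -6, so Ti = +4.
A 1:1 salt means the cation carries the equal and opposite charge, 2+.
Cation: ligand charges sum to -1; for the ion to be 2+, Mn = +3.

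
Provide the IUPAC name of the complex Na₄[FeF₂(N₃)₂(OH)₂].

The 4 sodium counter-ions carry a total charge of +4, so each complex ion is 4−.
Ligand charges: 2×azido (-1 each), 2×hydroxo (-1 each), 2×fluoro (-1 each); total -6. So Fe + (-6) = 4−, giving Fe = +2.
Ligands are named alphabetically: azido before fluoro before hydroxo.
The complex ion is anionic, so iron takes the -ate form ferrate(II).

sodium diazidodifluorodihydroxoferrate(II)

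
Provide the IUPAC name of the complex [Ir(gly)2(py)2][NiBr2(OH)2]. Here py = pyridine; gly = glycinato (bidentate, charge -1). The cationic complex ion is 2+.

bis(glycinato)bis(pyridine)iridium(IV) dibromodihydroxonickelate(II)

The complex cation is given as 2+; its ligand charges sum to -2, so Ir = +4.
A 1:1 salt means the anion carries the equal and opposite charge, 2−.
Anion: ligand charges sum to -4; for the ion to be 2−, Ni = +2.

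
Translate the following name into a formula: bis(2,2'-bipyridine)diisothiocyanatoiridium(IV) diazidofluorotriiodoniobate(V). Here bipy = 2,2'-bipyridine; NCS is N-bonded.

[Ir(bipy)2(NCS)2][NbFI3(N3)2]2

Cation [Ir…]: ligand charges -2, Ir(IV) ⇒ ion charge 2+.
Anion [Nb…]: ligand charges -6, Nb(V) ⇒ ion charge 1−.
One 2+ cation requires 2 of the 1− anion.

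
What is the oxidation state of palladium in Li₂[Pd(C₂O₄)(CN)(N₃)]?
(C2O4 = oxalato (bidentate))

+2

2 lithium outside the brackets (+1 each) → the complex ion is 2−.
Ligand charges: 1×C2O4 = -2; 1×CN = -1; 1×N3 = -1; sum -4.
Pd + (-4) = 2− ⇒ Pd is +2.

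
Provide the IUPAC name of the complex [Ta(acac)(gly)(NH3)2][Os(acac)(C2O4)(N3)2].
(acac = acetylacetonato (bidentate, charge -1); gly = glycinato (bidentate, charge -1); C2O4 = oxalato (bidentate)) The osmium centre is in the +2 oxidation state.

Both ions are complex: the cation is named first with the plain metal name, the anion second with the -ate form; each ion's ligands are alphabetised independently.
Os is given as +2; the anion's ligand charges sum to -5, so the complex anion is 3−.
A 1:1 salt means the cation carries the equal and opposite charge, 3+.
Cation: ligand charges sum to -2; for the ion to be 3+, Ta = +5.

(acetylacetonato)diammine(glycinato)tantalum(V) (acetylacetonato)diazidooxalatoosmate(II)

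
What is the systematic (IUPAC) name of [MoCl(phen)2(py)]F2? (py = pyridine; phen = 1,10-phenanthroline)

The 2 fluoride counter-ions carry a total charge of -2, so each complex ion is 2+.
Ligand charges: 1×pyridine (neutral), 1×chloro (-1 each), 2×1,10-phenanthroline (neutral); total -1. So Mo + (-1) = 2+, giving Mo = +3.
Ligands are named alphabetically: chloro before phenanthroline before pyridine.

chlorobis(1,10-phenanthroline)(pyridine)molybdenum(III) fluoride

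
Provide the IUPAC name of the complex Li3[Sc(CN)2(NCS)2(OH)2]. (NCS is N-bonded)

The 3 lithium counter-ions carry a total charge of +3, so each complex ion is 3−.
Ligand charges: 2×hydroxo (-1 each), 2×cyano (-1 each), 2×isothiocyanato (-1 each); total -6. So Sc + (-6) = 3−, giving Sc = +3.
Ligands are named alphabetically: cyano before hydroxo before isothiocyanato.
The complex ion is anionic, so scandium takes the -ate form scandate(III).

lithium dicyanodihydroxodiisothiocyanatoscandate(III)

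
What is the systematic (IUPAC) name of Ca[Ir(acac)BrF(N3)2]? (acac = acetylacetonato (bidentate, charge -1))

The 1 calcium counter-ion carries a total charge of +2, so each complex ion is 2−.
Ligand charges: 1×fluoro (-1 each), 1×acetylacetonato (-1 each), 1×bromo (-1 each), 2×azido (-1 each); total -5. So Ir + (-5) = 2−, giving Ir = +3.
Ligands are named alphabetically: acetylacetonato before azido before bromo before fluoro.
The complex ion is anionic, so iridium takes the -ate form iridate(III).

calcium (acetylacetonato)diazidobromofluoroiridate(III)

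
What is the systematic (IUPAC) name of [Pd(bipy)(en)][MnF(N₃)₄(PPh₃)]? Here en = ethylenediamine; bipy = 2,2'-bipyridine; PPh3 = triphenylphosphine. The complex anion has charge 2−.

(2,2'-bipyridine)(ethylenediamine)palladium(II) tetraazidofluoro(triphenylphosphine)manganate(III)

Both ions are complex: the cation is named first with the plain metal name, the anion second with the -ate form; each ion's ligands are alphabetised independently.
The complex anion is given as 2−; its ligand charges sum to -5, so Mn = +3.
A 1:1 salt means the cation carries the equal and opposite charge, 2+.
Cation: ligand charges sum to 0; for the ion to be 2+, Pd = +2.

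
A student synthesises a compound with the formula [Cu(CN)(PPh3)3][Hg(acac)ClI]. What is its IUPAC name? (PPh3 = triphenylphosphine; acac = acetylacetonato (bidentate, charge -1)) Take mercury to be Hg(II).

Both ions are complex: the cation is named first with the plain metal name, the anion second with the -ate form; each ion's ligands are alphabetised independently.
Hg is given as +2; the anion's ligand charges sum to -3, so the complex anion is 1−.
A 1:1 salt means the cation carries the equal and opposite charge, 1+.
Cation: ligand charges sum to -1; for the ion to be 1+, Cu = +2.

cyanotris(triphenylphosphine)copper(II) (acetylacetonato)chloroiodomercurate(II)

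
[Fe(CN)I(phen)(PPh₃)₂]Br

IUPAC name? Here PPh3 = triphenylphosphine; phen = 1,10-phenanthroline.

The 1 bromide counter-ion carries a total charge of -1, so each complex ion is 1+.
Ligand charges: 1×cyano (-1 each), 2×triphenylphosphine (neutral), 1×iodo (-1 each), 1×1,10-phenanthroline (neutral); total -2. So Fe + (-2) = 1+, giving Fe = +3.
Ligands are named alphabetically: cyano before iodo before phenanthroline before triphenylphosphine.

cyanoiodo(1,10-phenanthroline)bis(triphenylphosphine)iron(III) bromide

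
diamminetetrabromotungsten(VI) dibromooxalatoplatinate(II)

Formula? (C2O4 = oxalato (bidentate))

[WBr4(NH3)2][PtBr2(C2O4)]

Cation [W…]: ligand charges -4, W(VI) ⇒ ion charge 2+.
Anion [Pt…]: ligand charges -4, Pt(II) ⇒ ion charge 2−.
One 2+ cation balances one 2− anion.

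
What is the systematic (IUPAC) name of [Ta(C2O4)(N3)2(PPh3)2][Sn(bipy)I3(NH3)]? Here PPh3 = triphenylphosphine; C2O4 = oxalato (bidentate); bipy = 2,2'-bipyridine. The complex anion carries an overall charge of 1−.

Both ions are complex: the cation is named first with the plain metal name, the anion second with the -ate form; each ion's ligands are alphabetised independently.
The complex anion is given as 1−; its ligand charges sum to -3, so Sn = +2.
A 1:1 salt means the cation carries the equal and opposite charge, 1+.
Cation: ligand charges sum to -4; for the ion to be 1+, Ta = +5.

diazidooxalatobis(triphenylphosphine)tantalum(V) ammine(2,2'-bipyridine)triiodostannate(II)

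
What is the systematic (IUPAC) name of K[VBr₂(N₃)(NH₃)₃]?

The 1 potassium counter-ion carries a total charge of +1, so each complex ion is 1−.
Ligand charges: 3×ammine (neutral), 1×azido (-1 each), 2×bromo (-1 each); total -3. So V + (-3) = 1−, giving V = +2.
Ligands are named alphabetically: ammine before azido before bromo.
The complex ion is anionic, so vanadium takes the -ate form vanadate(II).

potassium triammineazidodibromovanadate(II)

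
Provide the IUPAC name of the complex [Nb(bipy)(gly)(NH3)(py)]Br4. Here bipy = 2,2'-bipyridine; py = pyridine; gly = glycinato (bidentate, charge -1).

The 4 bromide counter-ions carry a total charge of -4, so each complex ion is 4+.
Ligand charges: 1×2,2'-bipyridine (neutral), 1×pyridine (neutral), 1×glycinato (-1 each), 1×ammine (neutral); total -1. So Nb + (-1) = 4+, giving Nb = +5.
Ligands are named alphabetically: ammine before bipyridine before glycinato before pyridine.

ammine(2,2'-bipyridine)(glycinato)(pyridine)niobium(V) bromide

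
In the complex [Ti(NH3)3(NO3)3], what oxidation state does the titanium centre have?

No counter-ion: the bracketed complex is neutral.
Ligand charges: 3×NH3 neutral; 3×NO3 = -3; sum -3.
Ti + (-3) = 0 ⇒ Ti is +3.

+3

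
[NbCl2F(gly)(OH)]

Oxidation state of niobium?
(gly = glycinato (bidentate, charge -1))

+5

No counter-ion: the bracketed complex is neutral.
Ligand charges: 2×Cl = -2; 1×F = -1; 1×gly = -1; 1×OH = -1; sum -5.
Nb + (-5) = 0 ⇒ Nb is +5.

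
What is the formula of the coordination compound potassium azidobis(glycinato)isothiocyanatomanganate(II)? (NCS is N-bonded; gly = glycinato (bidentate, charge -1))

Ligands: 1 isothiocyanato (NCS, -1), 2 glycinato (gly, -1), 1 azido (N3, -1). Ligand charge sum = -4.
With Mn in oxidation state +2, the complex ion is [Mn...]^2−.
Charge balance with potassium (+1) requires 1 complex ion per 2 potassium.

K2[Mn(gly)2(N3)(NCS)]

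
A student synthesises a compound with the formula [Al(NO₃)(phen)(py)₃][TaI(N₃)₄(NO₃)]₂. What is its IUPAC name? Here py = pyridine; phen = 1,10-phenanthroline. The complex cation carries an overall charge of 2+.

nitrato(1,10-phenanthroline)tris(pyridine)aluminium(III) tetraazidoiodonitratotantalate(V)

The complex cation is given as 2+; its ligand charges sum to -1, so Al = +3.
With 2 anions per cation, each anion must be 2/2 = 1−.
Anion: ligand charges sum to -6; for the ion to be 1−, Ta = +5.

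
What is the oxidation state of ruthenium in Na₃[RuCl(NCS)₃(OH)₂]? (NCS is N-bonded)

+3

3 sodium outside the brackets (+1 each) → the complex ion is 3−.
Ligand charges: 2×OH = -2; 3×NCS = -3; 1×Cl = -1; sum -6.
Ru + (-6) = 3− ⇒ Ru is +3.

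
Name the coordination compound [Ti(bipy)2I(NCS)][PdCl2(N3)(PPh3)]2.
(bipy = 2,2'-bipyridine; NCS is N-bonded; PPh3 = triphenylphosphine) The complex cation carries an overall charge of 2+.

bis(2,2'-bipyridine)iodoisothiocyanatotitanium(IV) azidodichloro(triphenylphosphine)palladate(II)

The complex cation is given as 2+; its ligand charges sum to -2, so Ti = +4.
With 2 anions per cation, each anion must be 2/2 = 1−.
Anion: ligand charges sum to -3; for the ion to be 1−, Pd = +2.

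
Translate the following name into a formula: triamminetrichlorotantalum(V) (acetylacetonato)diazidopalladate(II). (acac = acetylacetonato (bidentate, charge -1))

Cation [Ta…]: ligand charges -3, Ta(V) ⇒ ion charge 2+.
Anion [Pd…]: ligand charges -3, Pd(II) ⇒ ion charge 1−.
One 2+ cation requires 2 of the 1− anion.

[TaCl3(NH3)3][Pd(acac)(N3)2]2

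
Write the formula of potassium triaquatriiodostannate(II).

Ligands: 3 aqua (H2O, neutral), 3 iodo (I, -1). Ligand charge sum = -3.
Charge balance with potassium (+1) requires 1 complex ion per 1 potassium.

K[Sn(H2O)3I3]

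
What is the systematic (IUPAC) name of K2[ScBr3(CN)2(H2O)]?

The 2 potassium counter-ions carry a total charge of +2, so each complex ion is 2−.
Ligand charges: 3×bromo (-1 each), 1×aqua (neutral), 2×cyano (-1 each); total -5. So Sc + (-5) = 2−, giving Sc = +3.
Ligands are named alphabetically: aqua before bromo before cyano.
The complex ion is anionic, so scandium takes the -ate form scandate(III).

potassium aquatribromodicyanoscandate(III)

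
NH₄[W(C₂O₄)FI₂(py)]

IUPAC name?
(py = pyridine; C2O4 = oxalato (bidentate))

ammonium fluorodiiodooxalato(pyridine)tungstate(IV)

The 1 ammonium counter-ion carries a total charge of +1, so each complex ion is 1−.
Ligand charges: 1×pyridine (neutral), 1×oxalato (-2 each), 2×iodo (-1 each), 1×fluoro (-1 each); total -5. So W + (-5) = 1−, giving W = +4.
The complex ion is anionic, so tungsten takes the -ate form tungstate(IV).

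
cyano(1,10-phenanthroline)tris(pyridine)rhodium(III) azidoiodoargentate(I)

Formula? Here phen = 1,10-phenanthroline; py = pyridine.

[Rh(CN)(phen)(py)3][AgI(N3)]2

Cation [Rh…]: ligand charges -1, Rh(III) ⇒ ion charge 2+.
Anion [Ag…]: ligand charges -2, Ag(I) ⇒ ion charge 1−.
One 2+ cation requires 2 of the 1− anion.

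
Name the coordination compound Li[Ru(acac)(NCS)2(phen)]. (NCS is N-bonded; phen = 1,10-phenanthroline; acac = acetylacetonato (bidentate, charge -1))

The 1 lithium counter-ion carries a total charge of +1, so each complex ion is 1−.
Ligand charges: 2×isothiocyanato (-1 each), 1×1,10-phenanthroline (neutral), 1×acetylacetonato (-1 each); total -3. So Ru + (-3) = 1−, giving Ru = +2.
Ligands are named alphabetically: acetylacetonato before isothiocyanato before phenanthroline.
The complex ion is anionic, so ruthenium takes the -ate form ruthenate(II).

lithium (acetylacetonato)diisothiocyanato(1,10-phenanthroline)ruthenate(II)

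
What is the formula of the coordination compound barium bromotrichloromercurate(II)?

Ligands: 1 bromo (Br, -1), 3 chloro (Cl, -1). Ligand charge sum = -4.
With Hg in oxidation state +2, the complex ion is [Hg...]^2−.
Charge balance with barium (+2) requires 1 complex ion per 1 barium.

Ba[HgBrCl3]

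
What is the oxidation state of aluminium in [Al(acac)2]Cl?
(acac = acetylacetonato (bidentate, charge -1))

+3

1 chloride outside the brackets (-1 each) → the complex ion is 1+.
Ligand charges: 2×acac = -2; sum -2.
Al + (-2) = 1+ ⇒ Al is +3.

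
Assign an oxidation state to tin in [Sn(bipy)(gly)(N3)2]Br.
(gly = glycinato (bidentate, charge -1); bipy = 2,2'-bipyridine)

+4

1 bromide outside the brackets (-1 each) → the complex ion is 1+.
Ligand charges: 2×N3 = -2; 1×gly = -1; 1×bipy neutral; sum -3.
Sn + (-3) = 1+ ⇒ Sn is +4.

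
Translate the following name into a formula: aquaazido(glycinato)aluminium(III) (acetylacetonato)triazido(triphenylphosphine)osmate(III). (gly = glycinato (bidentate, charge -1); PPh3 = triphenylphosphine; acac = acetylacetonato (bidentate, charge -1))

Cation [Al…]: ligand charges -2, Al(III) ⇒ ion charge 1+.
Anion [Os…]: ligand charges -4, Os(III) ⇒ ion charge 1−.
One 1+ cation balances one 1− anion.

[Al(gly)(H2O)(N3)][Os(acac)(N3)3(PPh3)]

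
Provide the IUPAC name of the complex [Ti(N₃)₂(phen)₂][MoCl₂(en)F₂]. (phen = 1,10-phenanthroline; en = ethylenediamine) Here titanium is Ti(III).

diazidobis(1,10-phenanthroline)titanium(III) dichloro(ethylenediamine)difluoromolybdate(III)

Ti is given as +3; the cation's ligand charges sum to -2, so the complex cation is 1+.
A 1:1 salt means the anion carries the equal and opposite charge, 1−.
Anion: ligand charges sum to -4; for the ion to be 1−, Mo = +3.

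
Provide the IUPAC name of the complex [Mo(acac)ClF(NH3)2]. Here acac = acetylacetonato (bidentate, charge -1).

There is no counter-ion, so the complex is neutral overall.
Ligand charges: 1×fluoro (-1 each), 1×chloro (-1 each), 1×acetylacetonato (-1 each), 2×ammine (neutral); total -3. So Mo + (-3) = 0, giving Mo = +3.
Ligands are named alphabetically: acetylacetonato before ammine before chloro before fluoro.

(acetylacetonato)diamminechlorofluoromolybdenum(III)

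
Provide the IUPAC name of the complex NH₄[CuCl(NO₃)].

ammonium chloronitratocuprate(I)

The 1 ammonium counter-ion carries a total charge of +1, so each complex ion is 1−.
Ligand charges: 1×nitrato (-1 each), 1×chloro (-1 each); total -2. So Cu + (-2) = 1−, giving Cu = +1.
Ligands are named alphabetically: chloro before nitrato.
The complex ion is anionic, so copper takes the -ate form cuprate(I).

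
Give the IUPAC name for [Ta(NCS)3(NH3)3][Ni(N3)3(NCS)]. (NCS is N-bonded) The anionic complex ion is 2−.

triamminetriisothiocyanatotantalum(V) triazidoisothiocyanatonickelate(II)

Both ions are complex: the cation is named first with the plain metal name, the anion second with the -ate form; each ion's ligands are alphabetised independently.
The complex anion is given as 2−; its ligand charges sum to -4, so Ni = +2.
A 1:1 salt means the cation carries the equal and opposite charge, 2+.
Cation: ligand charges sum to -3; for the ion to be 2+, Ta = +5.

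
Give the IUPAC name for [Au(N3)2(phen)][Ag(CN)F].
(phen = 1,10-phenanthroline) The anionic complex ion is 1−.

Both ions are complex: the cation is named first with the plain metal name, the anion second with the -ate form; each ion's ligands are alphabetised independently.
The complex anion is given as 1−; its ligand charges sum to -2, so Ag = +1.
A 1:1 salt means the cation carries the equal and opposite charge, 1+.
Cation: ligand charges sum to -2; for the ion to be 1+, Au = +3.

diazido(1,10-phenanthroline)gold(III) cyanofluoroargentate(I)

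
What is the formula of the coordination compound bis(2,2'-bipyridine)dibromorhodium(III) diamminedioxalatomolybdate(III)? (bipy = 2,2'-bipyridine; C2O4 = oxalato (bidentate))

[Rh(bipy)2Br2][Mo(C2O4)2(NH3)2]

Cation [Rh…]: ligand charges -2, Rh(III) ⇒ ion charge 1+.
Anion [Mo…]: ligand charges -4, Mo(III) ⇒ ion charge 1−.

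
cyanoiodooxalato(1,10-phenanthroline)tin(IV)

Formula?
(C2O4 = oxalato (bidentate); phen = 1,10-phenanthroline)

[Sn(C2O4)(CN)I(phen)]

Ligands: 1 iodo (I, -1), 1 oxalato (C2O4, -2), 1 cyano (CN, -1), 1 1,10-phenanthroline (phen, neutral). Ligand charge sum = -4.
With Sn in oxidation state +4, the complex ion is [Sn...].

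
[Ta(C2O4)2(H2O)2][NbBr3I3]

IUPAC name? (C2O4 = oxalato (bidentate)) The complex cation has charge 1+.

Both ions are complex: the cation is named first with the plain metal name, the anion second with the -ate form; each ion's ligands are alphabetised independently.
The complex cation is given as 1+; its ligand charges sum to -4, so Ta = +5.
A 1:1 salt means the anion carries the equal and opposite charge, 1−.
Anion: ligand charges sum to -6; for the ion to be 1−, Nb = +5.

diaquadioxalatotantalum(V) tribromotriiodoniobate(V)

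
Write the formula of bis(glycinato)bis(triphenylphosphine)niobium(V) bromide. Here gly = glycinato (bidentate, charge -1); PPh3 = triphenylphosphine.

[Nb(gly)2(PPh3)2]Br3

Ligands: 2 glycinato (gly, -1), 2 triphenylphosphine (PPh3, neutral). Ligand charge sum = -2.
Charge balance with bromide (-1) requires 1 complex ion per 3 bromide.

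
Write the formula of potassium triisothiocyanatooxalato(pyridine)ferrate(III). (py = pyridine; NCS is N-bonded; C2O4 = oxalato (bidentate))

K2[Fe(C2O4)(NCS)3(py)]

Ligands: 1 pyridine (py, neutral), 3 isothiocyanato (NCS, -1), 1 oxalato (C2O4, -2). Ligand charge sum = -5.
With Fe in oxidation state +3, the complex ion is [Fe...]^2−.
Charge balance with potassium (+1) requires 1 complex ion per 2 potassium.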